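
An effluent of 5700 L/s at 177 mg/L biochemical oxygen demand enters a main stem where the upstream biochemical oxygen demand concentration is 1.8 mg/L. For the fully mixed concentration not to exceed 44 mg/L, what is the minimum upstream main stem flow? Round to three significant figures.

Set C_mix = 44: (Q·1.800 + 5700·177.0) / (Q + 5700) = 44
→ Q = 5700·(177.0 − 44)/(44 − 1.800) = 17960 L/s.

18000 L/s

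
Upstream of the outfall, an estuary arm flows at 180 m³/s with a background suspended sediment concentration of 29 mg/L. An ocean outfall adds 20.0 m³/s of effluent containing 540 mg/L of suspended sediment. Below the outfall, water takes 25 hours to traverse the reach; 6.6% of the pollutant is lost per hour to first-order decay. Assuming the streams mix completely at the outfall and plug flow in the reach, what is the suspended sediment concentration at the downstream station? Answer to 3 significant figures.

Flow-weighted average: C = (180.0·29.00 + 20.00·540.0) / 200.0 = 16020/200.0 = 80.10 mg/L.
6.6%/h lost → k = −ln(1 − 0.066) = 0.06828 h⁻¹.
After decay, C = 80.10 × e^(−kt) = 80.10 × 0.1814 = 14.53 mg/L.

14.5 mg/L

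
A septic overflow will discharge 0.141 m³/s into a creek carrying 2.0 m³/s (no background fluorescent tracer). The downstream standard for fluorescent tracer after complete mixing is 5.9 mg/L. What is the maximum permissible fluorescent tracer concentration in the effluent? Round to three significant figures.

89.6 mg/L

At the limit, (Qr·Cr + Qe·Cₑ)/(Qr + Qe) = 5.9:
Cₑ = (2.141·5.9 − 2.000·0) / 0.1410 = 89.59 mg/L.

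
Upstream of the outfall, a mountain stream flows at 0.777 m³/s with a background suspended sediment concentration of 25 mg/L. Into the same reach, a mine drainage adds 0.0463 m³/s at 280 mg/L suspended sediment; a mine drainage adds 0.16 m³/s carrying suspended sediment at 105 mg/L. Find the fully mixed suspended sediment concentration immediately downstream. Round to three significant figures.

Mixed concentration C = ΣQC/ΣQ = (0.7770·25.00 + 0.04630·280.0 + 0.1600·105.0) / 0.9833 = 49.19/0.9833 = 50.02 mg/L.

50.0 mg/L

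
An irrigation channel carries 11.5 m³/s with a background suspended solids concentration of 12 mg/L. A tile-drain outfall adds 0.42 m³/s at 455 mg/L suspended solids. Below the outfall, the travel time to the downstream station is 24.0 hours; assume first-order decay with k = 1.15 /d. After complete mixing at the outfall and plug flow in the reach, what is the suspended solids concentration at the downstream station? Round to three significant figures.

Flow-weighted average: C = (11.50·12.00 + 0.4200·455.0) / 11.92 = 329.1/11.92 = 27.61 mg/L.
Decay over the reach: 27.61·exp(−kt) = 27.61·0.3166 = 8.742 mg/L.

8.74 mg/L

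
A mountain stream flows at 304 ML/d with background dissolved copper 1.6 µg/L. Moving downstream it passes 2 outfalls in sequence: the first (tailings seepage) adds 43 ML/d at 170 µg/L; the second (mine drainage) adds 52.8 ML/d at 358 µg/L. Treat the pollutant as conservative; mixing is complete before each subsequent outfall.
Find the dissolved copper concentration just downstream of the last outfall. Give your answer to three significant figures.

66.8 µg/L

After outfall 1: Q = 304.0 + 43.00 = 347.0 ML/d; C = (304.0·1.600 + 43.00·170.0)/347.0 = 22.47 µg/L.
After outfall 2: Q = 347.0 + 52.80 = 399.8 ML/d; C = (347.0·22.47 + 52.80·358.0)/399.8 = 66.78 µg/L.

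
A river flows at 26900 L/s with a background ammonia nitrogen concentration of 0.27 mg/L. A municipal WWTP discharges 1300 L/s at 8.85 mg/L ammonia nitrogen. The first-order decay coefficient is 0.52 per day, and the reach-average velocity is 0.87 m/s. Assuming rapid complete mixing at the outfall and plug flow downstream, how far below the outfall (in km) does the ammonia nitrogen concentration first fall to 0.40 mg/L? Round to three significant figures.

Mass balance: C = (26900·0.2700 + 1300·8.850) / 28200 = 18770/28200 = 0.6655 mg/L.
Set 0.6655·exp(−k·t) = 0.40 → t = ln(0.6655/0.40)/k = 84590 s = 23.50 h.
Distance = v·t = 0.87·84590 = 73600 m = 73.60 km.

73.6 km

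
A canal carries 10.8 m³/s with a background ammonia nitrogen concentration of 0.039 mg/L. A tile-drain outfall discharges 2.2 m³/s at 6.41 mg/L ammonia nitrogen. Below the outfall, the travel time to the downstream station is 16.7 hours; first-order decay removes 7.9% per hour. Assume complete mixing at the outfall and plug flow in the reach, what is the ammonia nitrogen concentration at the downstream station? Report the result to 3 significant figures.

After mixing, C = (10.80·0.03900 + 2.200·6.410) / 13.00 = 14.52/13.00 = 1.117 mg/L.
7.9%/h lost → k = −ln(1 − 0.079) = 0.08230 h⁻¹.
Decay over the reach: 1.117·exp(−kt) = 1.117·0.2530 = 0.2827 mg/L.

0.283 mg/L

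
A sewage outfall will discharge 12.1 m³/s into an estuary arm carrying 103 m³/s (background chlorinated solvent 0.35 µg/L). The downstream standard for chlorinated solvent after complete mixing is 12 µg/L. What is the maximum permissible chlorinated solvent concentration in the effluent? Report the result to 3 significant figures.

111 µg/L

At the limit, (Qr·Cr + Qe·Cₑ)/(Qr + Qe) = 12:
Cₑ = (115.1·12 − 103.0·0.3500) / 12.10 = 111.2 µg/L.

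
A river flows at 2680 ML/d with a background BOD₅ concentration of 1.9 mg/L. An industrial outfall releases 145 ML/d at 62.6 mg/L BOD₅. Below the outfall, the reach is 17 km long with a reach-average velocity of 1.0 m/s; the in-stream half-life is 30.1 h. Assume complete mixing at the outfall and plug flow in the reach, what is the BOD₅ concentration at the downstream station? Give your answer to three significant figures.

Mass balance: C = (2680·1.900 + 145.0·62.60) / 2825 = 14170/2825 = 5.016 mg/L.
Travel time t = 17·1000 / 1.0 = 17000 s = 4.722 h.
Half-life 30.1 h → k = ln 2 / 30.1 = 0.02303 h⁻¹ = 0.5527 d⁻¹.
Decay over the reach: 5.016·exp(−kt) = 5.016·0.8970 = 4.499 mg/L.

4.50 mg/L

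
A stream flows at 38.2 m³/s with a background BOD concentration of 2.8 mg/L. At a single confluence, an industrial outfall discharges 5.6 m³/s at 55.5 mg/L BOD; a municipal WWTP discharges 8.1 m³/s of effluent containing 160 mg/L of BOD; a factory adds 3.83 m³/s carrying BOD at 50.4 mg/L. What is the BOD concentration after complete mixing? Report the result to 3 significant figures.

34.2 mg/L

Flow-weighted average: C = (38.20·2.800 + 5.600·55.50 + 8.100·160.0 + 3.830·50.40) / 55.73 = 1907/55.73 = 34.21 mg/L.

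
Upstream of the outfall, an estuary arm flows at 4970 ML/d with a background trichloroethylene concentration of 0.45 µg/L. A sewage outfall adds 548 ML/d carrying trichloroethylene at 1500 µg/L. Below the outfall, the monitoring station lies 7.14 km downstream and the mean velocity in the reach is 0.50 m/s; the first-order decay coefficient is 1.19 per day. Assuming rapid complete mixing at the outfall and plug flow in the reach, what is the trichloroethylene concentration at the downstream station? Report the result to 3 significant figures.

Conservation of mass: C = (4970·0.4500 + 548.0·1500) / 5518 = 824200/5518 = 149.4 µg/L.
Travel time t = 7.14·1000 / 0.50 = 14280 s = 3.967 h.
Applying C = C₀e^(−kt): 149.4 × 0.8215 = 122.7 µg/L.

123 µg/L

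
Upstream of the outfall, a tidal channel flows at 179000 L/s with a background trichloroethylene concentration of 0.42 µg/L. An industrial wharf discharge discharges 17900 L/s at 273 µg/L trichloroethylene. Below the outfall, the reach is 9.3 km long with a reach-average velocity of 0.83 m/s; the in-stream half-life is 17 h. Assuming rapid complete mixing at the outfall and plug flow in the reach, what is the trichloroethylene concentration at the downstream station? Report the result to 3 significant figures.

22.2 µg/L

After mixing, C = (179000·0.4200 + 17900·273.0) / 196900 = 4962000/196900 = 25.20 µg/L.
Travel time t = 9.3·1000 / 0.83 = 11200 s = 3.112 h.
Half-life 17 h → k = ln 2 / 17 = 0.04077 h⁻¹ = 0.9786 d⁻¹.
After decay, C = 25.20 × e^(−kt) = 25.20 × 0.8808 = 22.20 µg/L.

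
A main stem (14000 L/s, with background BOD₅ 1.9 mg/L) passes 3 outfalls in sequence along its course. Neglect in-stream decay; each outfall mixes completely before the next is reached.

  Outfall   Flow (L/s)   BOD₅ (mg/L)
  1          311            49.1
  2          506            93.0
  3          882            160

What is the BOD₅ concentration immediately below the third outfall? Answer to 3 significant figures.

After outfall 1: Q = 14000 + 311.0 = 14310 L/s; C = (14000·1.900 + 311.0·49.10)/14310 = 2.926 mg/L.
After outfall 2: Q = 14310 + 506.0 = 14820 L/s; C = (14310·2.926 + 506.0·93.00)/14820 = 6.002 mg/L.
After outfall 3: Q = 14820 + 882.0 = 15700 L/s; C = (14820·6.002 + 882.0·160.0)/15700 = 14.65 mg/L.

14.7 mg/L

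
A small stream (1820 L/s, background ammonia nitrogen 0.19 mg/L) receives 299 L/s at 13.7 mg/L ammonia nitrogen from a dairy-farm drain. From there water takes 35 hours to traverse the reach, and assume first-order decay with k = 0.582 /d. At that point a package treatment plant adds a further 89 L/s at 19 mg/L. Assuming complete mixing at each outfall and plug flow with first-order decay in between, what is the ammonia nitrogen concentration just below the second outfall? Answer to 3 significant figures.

Conservation of mass: C = (1820·0.1900 + 299.0·13.70) / 2119 = 4442/2119 = 2.096 mg/L; combined flow 2119 L/s.
Decay over the reach: 2.096·exp(−kt) = 2.096·0.4279 = 0.8971 mg/L.
Second outfall: C = (2119·0.8971 + 89.00·19.00)/2208 = 1.627 mg/L.

1.63 mg/L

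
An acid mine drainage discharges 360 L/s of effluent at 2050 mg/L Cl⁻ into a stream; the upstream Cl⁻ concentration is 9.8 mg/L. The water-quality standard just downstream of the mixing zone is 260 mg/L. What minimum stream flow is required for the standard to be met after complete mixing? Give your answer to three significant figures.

2580 L/s

Set C_mix = 260: (Q·9.800 + 360.0·2050) / (Q + 360.0) = 260
→ Q = 360.0·(2050 − 260)/(260 − 9.800) = 2576 L/s.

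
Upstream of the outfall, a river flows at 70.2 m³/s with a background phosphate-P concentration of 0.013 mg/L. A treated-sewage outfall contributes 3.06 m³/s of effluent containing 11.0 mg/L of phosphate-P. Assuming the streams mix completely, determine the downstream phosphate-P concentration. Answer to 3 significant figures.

After mixing, C = (70.20·0.01300 + 3.060·11.00) / 73.26 = 34.57/73.26 = 0.4719 mg/L.

0.472 mg/L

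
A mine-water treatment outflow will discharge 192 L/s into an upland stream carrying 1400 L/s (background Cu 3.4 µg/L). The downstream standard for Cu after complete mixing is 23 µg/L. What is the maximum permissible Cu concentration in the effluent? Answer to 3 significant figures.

166 µg/L

At the limit, (Qr·Cr + Qe·Cₑ)/(Qr + Qe) = 23:
Cₑ = (1592·23 − 1400·3.400) / 192.0 = 165.9 µg/L.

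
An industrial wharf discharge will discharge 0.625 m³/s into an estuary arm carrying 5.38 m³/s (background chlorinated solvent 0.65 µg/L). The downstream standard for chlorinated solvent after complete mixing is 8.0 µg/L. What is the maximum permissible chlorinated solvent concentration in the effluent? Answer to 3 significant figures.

71.3 µg/L

At the limit, (Qr·Cr + Qe·Cₑ)/(Qr + Qe) = 8.0:
Cₑ = (6.005·8.0 − 5.380·0.6500) / 0.6250 = 71.27 µg/L.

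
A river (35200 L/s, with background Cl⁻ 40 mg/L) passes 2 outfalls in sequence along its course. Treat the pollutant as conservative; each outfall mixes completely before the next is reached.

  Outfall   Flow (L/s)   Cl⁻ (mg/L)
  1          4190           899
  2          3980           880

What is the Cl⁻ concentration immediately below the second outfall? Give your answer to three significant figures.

Outfall 1: combined Q = 39390 L/s; C = (35200·40.00 + 4190·899.0)/39390 = 131.4 mg/L.
Outfall 2: combined Q = 43370 L/s; C = (39390·131.4 + 3980·880.0)/43370 = 200.1 mg/L.

200 mg/L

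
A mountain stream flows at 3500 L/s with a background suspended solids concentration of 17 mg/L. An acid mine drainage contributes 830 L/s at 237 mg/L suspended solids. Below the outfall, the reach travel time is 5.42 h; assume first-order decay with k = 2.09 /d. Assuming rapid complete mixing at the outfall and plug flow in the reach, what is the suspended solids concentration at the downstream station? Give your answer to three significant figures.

Flow-weighted average: C = (3500·17.00 + 830.0·237.0) / 4330 = 256200/4330 = 59.17 mg/L.
First-order decay: C = 59.17·exp(−k·t) = 59.17·0.6238 = 36.91 mg/L.

36.9 mg/L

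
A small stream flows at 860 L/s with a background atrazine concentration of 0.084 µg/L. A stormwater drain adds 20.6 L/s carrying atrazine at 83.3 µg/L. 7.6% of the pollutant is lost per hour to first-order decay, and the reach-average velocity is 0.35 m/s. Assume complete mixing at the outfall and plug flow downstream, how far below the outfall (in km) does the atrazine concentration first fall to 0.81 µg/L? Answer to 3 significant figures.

After mixing, C = (860.0·0.08400 + 20.60·83.30) / 880.6 = 1788/880.6 = 2.031 µg/L.
7.6%/h lost → k = −ln(1 − 0.076) = 0.07904 h⁻¹.
Set 2.031·exp(−k·t) = 0.81 → t = ln(2.031/0.81)/k = 41860 s = 11.63 h.
Distance = v·t = 0.35·41860 = 14650 m = 14.65 km.

14.7 km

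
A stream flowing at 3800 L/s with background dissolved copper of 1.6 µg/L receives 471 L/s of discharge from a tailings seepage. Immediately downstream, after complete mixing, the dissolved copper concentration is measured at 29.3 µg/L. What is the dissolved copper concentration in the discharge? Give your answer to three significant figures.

253 µg/L

Mass balance: 3800·1.600 + 471.0·Cₑ = 4271·29.30
→ Cₑ = (4271·29.30 − 3800·1.600) / 471.0 = 252.8 µg/L.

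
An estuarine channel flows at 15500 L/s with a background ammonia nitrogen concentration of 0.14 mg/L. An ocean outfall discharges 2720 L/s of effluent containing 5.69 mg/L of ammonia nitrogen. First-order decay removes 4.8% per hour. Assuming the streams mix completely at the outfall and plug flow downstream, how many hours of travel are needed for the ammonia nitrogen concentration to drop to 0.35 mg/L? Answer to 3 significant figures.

20.7 h

Flow-weighted average: C = (15500·0.1400 + 2720·5.690) / 18220 = 17650/18220 = 0.9685 mg/L.
4.8%/h lost → k = −ln(1 − 0.048) = 0.04919 h⁻¹.
0.9685·exp(−k·t) = 0.35 → t = ln(0.9685/0.35)/k = 74490 s = 20.69 h.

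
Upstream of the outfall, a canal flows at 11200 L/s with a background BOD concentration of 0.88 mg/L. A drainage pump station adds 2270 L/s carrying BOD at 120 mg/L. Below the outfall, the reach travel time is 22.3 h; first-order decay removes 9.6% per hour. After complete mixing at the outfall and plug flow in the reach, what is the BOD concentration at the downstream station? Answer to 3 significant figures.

After mixing, C = (11200·0.8800 + 2270·120.0) / 13470 = 282300/13470 = 20.95 mg/L.
9.6%/h lost → k = −ln(1 − 0.096) = 0.1009 h⁻¹.
Applying C = C₀e^(−kt): 20.95 × 0.1053 = 2.207 mg/L.

2.21 mg/L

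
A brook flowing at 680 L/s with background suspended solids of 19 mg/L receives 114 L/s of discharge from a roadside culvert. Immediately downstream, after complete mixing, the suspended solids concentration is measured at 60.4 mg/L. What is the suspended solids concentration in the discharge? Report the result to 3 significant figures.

307 mg/L

Mass balance: 680.0·19.00 + 114.0·Cₑ = 794.0·60.40
→ Cₑ = (794.0·60.40 − 680.0·19.00) / 114.0 = 307.3 mg/L.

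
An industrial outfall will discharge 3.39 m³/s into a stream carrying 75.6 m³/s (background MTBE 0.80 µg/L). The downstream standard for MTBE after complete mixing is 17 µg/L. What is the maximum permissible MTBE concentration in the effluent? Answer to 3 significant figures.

At the limit, (Qr·Cr + Qe·Cₑ)/(Qr + Qe) = 17:
Cₑ = (78.99·17 − 75.60·0.8000) / 3.390 = 378.3 µg/L.

378 µg/L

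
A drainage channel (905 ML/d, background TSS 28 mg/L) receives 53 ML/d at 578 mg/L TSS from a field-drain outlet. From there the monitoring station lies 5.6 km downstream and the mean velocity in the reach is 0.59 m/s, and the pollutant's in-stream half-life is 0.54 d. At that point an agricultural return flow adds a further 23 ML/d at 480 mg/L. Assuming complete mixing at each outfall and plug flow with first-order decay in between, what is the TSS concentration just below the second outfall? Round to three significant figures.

60.8 mg/L

Conservation of mass: C = (905.0·28.00 + 53.00·578.0) / 958.0 = 55970/958.0 = 58.43 mg/L; combined flow 958.0 ML/d.
Travel time t = 5.6·1000 / 0.59 = 9492 s = 2.637 h.
Half-life 0.54 d → k = ln 2 / 0.54 = 1.284 d⁻¹.
First-order decay: C = 58.43·exp(−k·t) = 58.43·0.8685 = 50.74 mg/L.
At the second outfall, C = (958.0·50.74 + 23.00·480.0) / (958.0 + 23.00) = 60.81 mg/L.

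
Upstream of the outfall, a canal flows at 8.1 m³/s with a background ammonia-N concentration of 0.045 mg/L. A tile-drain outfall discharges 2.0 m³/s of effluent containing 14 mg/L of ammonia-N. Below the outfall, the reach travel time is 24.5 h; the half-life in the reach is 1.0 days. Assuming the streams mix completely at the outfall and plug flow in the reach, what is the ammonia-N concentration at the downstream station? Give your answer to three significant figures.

1.38 mg/L

Mass balance: C = (8.100·0.04500 + 2.000·14.00) / 10.10 = 28.36/10.10 = 2.808 mg/L.
Half-life 1.0 d → k = ln 2 / 1.0 = 0.6931 d⁻¹.
First-order decay: C = 2.808·exp(−k·t) = 2.808·0.4928 = 1.384 mg/L.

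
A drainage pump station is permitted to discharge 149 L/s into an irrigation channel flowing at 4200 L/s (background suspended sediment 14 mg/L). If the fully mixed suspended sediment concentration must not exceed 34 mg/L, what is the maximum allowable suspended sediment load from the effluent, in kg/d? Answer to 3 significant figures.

Mass balance at the limit: 4200·14.00 + 149.0·Cₑ = 4349·34 → Cₑ = 597.8 mg/L.
149.0 L/s = 0.1490 m³/s. Load = 0.1490 m³/s × 597.8 g/m³ × 86 400 s/d = 7695 kg/d.

7700 kg/d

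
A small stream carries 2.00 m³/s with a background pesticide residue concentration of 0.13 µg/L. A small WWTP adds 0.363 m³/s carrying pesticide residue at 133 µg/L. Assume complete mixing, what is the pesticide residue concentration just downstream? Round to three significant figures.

20.5 µg/L

Mass balance: C = (2.000·0.1300 + 0.3630·133.0) / 2.363 = 48.54/2.363 = 20.54 µg/L.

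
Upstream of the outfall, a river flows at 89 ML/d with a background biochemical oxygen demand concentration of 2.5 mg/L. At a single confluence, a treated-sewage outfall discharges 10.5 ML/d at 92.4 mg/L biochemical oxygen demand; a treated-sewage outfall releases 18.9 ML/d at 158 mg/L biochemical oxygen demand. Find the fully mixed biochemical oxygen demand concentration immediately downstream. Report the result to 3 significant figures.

35.3 mg/L

Mass balance: C = (89.00·2.500 + 10.50·92.40 + 18.90·158.0) / 118.4 = 4179/118.4 = 35.29 mg/L.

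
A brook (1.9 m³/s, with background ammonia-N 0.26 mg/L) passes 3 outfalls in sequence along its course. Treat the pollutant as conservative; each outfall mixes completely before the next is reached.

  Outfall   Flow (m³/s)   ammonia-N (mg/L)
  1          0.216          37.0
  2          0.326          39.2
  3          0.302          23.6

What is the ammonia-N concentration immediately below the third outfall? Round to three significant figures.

10.3 mg/L

Outfall 1: combined Q = 2.116 m³/s; C = (1.900·0.2600 + 0.2160·37.00)/2.116 = 4.010 mg/L.
Outfall 2: combined Q = 2.442 m³/s; C = (2.116·4.010 + 0.3260·39.20)/2.442 = 8.708 mg/L.
Outfall 3: combined Q = 2.744 m³/s; C = (2.442·8.708 + 0.3020·23.60)/2.744 = 10.35 mg/L.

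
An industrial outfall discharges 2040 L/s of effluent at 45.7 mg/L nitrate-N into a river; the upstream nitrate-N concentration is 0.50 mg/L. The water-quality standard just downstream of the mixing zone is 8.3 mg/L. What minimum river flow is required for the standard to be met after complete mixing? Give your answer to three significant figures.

9780 L/s

Set C_mix = 8.3: (Q·0.5000 + 2040·45.70) / (Q + 2040) = 8.3
→ Q = 2040·(45.70 − 8.3)/(8.3 − 0.5000) = 9782 L/s.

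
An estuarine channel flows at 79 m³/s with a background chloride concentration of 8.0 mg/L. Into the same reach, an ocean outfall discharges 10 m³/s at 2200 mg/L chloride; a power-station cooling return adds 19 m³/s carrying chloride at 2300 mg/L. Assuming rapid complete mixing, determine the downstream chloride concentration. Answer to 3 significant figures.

Conservation of mass: C = (79.00·8.000 + 10.00·2200 + 19.00·2300) / 108.0 = 66330/108.0 = 614.2 mg/L.

614 mg/L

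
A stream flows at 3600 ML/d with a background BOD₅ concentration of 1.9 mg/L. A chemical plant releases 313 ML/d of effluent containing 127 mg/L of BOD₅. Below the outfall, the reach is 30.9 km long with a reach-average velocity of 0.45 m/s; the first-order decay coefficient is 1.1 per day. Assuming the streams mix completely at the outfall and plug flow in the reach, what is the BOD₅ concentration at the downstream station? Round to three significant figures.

4.97 mg/L

After mixing, C = (3600·1.900 + 313.0·127.0) / 3913 = 46590/3913 = 11.91 mg/L.
Travel time t = 30.9·1000 / 0.45 = 68670 s = 19.07 h.
After decay, C = 11.91 × e^(−kt) = 11.91 × 0.4172 = 4.967 mg/L.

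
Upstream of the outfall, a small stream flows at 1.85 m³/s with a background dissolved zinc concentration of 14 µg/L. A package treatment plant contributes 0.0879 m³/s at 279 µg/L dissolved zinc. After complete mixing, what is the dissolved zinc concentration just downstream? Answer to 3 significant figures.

Conservation of mass: C = (1.850·14.00 + 0.08790·279.0) / 1.938 = 50.42/1.938 = 26.02 µg/L.

26.0 µg/L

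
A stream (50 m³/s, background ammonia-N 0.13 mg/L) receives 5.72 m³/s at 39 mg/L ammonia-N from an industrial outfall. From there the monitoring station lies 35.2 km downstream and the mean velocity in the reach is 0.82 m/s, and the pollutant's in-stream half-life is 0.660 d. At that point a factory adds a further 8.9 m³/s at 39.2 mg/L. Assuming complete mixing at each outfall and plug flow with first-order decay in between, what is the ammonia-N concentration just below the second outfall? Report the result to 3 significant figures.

Conservation of mass: C = (50.00·0.1300 + 5.720·39.00) / 55.72 = 229.6/55.72 = 4.120 mg/L; combined flow 55.72 m³/s.
Travel time t = 35.2·1000 / 0.82 = 42930 s = 11.92 h.
Half-life 0.660 d → k = ln 2 / 0.660 = 1.050 d⁻¹.
Decay over the reach: 4.120·exp(−kt) = 4.120·0.5935 = 2.445 mg/L.
Second outfall: C = (55.72·2.445 + 8.900·39.20)/64.62 = 7.507 mg/L.

7.51 mg/L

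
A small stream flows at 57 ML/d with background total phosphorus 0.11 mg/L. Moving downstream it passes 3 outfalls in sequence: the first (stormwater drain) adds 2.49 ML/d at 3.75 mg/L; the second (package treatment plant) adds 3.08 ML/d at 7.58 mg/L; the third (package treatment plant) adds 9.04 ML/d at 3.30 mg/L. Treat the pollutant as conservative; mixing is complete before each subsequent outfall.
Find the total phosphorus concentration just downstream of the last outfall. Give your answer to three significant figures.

Below outfall 1: Q → 59.49 ML/d, C = (57.00·0.1100 + 2.490·3.750)/59.49 = 0.2624 mg/L.
Below outfall 2: Q → 62.57 ML/d, C = (59.49·0.2624 + 3.080·7.580)/62.57 = 0.6226 mg/L.
Below outfall 3: Q → 71.61 ML/d, C = (62.57·0.6226 + 9.040·3.300)/71.61 = 0.9606 mg/L.

0.961 mg/L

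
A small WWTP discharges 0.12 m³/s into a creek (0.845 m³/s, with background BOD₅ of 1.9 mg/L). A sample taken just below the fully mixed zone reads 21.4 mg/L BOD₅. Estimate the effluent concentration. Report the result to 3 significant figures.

Mass balance: 0.8450·1.900 + 0.1200·Cₑ = 0.9650·21.40
→ Cₑ = (0.9650·21.40 − 0.8450·1.900) / 0.1200 = 158.7 mg/L.

159 mg/L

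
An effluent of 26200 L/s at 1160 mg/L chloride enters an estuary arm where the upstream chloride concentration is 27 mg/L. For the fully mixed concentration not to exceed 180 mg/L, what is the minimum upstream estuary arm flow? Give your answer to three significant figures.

Set C_mix = 180: (Q·27.00 + 26200·1160) / (Q + 26200) = 180
→ Q = 26200·(1160 − 180)/(180 − 27.00) = 167800 L/s.

168000 L/s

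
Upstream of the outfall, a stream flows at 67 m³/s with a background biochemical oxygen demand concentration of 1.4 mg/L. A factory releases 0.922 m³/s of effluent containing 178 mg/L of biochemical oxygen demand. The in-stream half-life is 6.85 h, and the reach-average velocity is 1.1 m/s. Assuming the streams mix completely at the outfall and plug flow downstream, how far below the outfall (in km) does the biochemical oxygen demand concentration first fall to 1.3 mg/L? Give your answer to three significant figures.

Mass balance: C = (67.00·1.400 + 0.9220·178.0) / 67.92 = 257.9/67.92 = 3.797 mg/L.
Half-life 6.85 h → k = ln 2 / 6.85 = 0.1012 h⁻¹ = 2.429 d⁻¹.
Set 3.797·exp(−k·t) = 1.3 → t = ln(3.797/1.3)/k = 38140 s = 10.59 h.
Distance = v·t = 1.1·38140 = 41950 m = 41.95 km.

41.9 km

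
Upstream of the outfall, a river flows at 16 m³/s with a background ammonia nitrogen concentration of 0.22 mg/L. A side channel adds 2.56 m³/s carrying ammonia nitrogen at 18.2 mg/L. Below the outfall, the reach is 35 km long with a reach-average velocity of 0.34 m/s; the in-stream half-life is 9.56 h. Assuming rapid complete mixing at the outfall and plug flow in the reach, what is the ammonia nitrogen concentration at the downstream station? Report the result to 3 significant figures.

0.340 mg/L

Conservation of mass: C = (16.00·0.2200 + 2.560·18.20) / 18.56 = 50.11/18.56 = 2.700 mg/L.
Travel time t = 35·1000 / 0.34 = 102900 s = 28.59 h.
Half-life 9.56 h → k = ln 2 / 9.56 = 0.07250 h⁻¹ = 1.740 d⁻¹.
Applying C = C₀e^(−kt): 2.700 × 0.1258 = 0.3396 mg/L.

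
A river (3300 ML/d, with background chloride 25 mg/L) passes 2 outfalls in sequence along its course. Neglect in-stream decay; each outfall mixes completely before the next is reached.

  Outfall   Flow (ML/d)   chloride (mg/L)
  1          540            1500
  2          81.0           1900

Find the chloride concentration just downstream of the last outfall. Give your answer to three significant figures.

After outfall 1: Q = 3300 + 540.0 = 3840 ML/d; C = (3300·25.00 + 540.0·1500)/3840 = 232.4 mg/L.
After outfall 2: Q = 3840 + 81.00 = 3921 ML/d; C = (3840·232.4 + 81.00·1900)/3921 = 266.9 mg/L.

267 mg/L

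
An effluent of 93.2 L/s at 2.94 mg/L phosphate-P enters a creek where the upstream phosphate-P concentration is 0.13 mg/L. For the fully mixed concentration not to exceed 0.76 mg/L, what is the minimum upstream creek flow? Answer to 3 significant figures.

323 L/s

Set C_mix = 0.76: (Q·0.1300 + 93.20·2.940) / (Q + 93.20) = 0.76
→ Q = 93.20·(2.940 − 0.76)/(0.76 − 0.1300) = 322.5 L/s.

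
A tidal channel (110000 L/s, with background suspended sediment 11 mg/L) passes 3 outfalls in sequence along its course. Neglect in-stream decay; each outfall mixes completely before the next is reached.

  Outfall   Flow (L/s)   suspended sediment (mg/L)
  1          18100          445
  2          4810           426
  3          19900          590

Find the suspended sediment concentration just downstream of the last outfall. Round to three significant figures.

After outfall 1: Q = 110000 + 18100 = 128100 L/s; C = (110000·11.00 + 18100·445.0)/128100 = 72.32 mg/L.
After outfall 2: Q = 128100 + 4810 = 132900 L/s; C = (128100·72.32 + 4810·426.0)/132900 = 85.12 mg/L.
After outfall 3: Q = 132900 + 19900 = 152800 L/s; C = (132900·85.12 + 19900·590.0)/152800 = 150.9 mg/L.

151 mg/L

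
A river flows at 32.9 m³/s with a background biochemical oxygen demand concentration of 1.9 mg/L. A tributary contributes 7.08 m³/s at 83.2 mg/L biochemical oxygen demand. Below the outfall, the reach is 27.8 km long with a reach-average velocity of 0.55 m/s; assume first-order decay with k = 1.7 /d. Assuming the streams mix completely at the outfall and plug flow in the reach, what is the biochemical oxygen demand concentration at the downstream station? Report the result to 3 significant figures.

6.03 mg/L

After mixing, C = (32.90·1.900 + 7.080·83.20) / 39.98 = 651.6/39.98 = 16.30 mg/L.
Travel time t = 27.8·1000 / 0.55 = 50550 s = 14.04 h.
Decay over the reach: 16.30·exp(−kt) = 16.30·0.3699 = 6.028 mg/L.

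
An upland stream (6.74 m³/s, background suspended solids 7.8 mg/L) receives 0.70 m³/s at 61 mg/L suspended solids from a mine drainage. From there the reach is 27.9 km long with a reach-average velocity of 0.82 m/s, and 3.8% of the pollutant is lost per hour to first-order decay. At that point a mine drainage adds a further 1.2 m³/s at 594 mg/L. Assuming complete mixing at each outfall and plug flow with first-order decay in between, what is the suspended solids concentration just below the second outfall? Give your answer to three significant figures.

Mass balance: C = (6.740·7.800 + 0.7000·61.00) / 7.440 = 95.27/7.440 = 12.81 mg/L; combined flow 7.440 m³/s.
Travel time t = 27.9·1000 / 0.82 = 34020 s = 9.451 h.
3.8%/h lost → k = −ln(1 − 0.038) = 0.03874 h⁻¹.
Decay over the reach: 12.81·exp(−kt) = 12.81·0.6934 = 8.879 mg/L.
Second outfall: C = (7.440·8.879 + 1.200·594.0)/8.640 = 90.15 mg/L.

90.1 mg/L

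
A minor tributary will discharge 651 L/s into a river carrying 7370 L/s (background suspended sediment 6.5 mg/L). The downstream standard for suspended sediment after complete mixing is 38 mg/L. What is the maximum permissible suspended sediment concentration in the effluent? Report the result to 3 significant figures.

At the limit, (Qr·Cr + Qe·Cₑ)/(Qr + Qe) = 38:
Cₑ = (8021·38 − 7370·6.500) / 651.0 = 394.6 mg/L.

395 mg/L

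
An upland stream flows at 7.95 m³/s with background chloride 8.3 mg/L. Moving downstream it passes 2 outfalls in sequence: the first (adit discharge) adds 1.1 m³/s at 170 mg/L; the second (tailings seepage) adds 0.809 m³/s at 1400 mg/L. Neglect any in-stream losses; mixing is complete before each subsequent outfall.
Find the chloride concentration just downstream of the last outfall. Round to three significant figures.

141 mg/L

Below outfall 1: Q → 9.050 m³/s, C = (7.950·8.300 + 1.100·170.0)/9.050 = 27.95 mg/L.
Below outfall 2: Q → 9.859 m³/s, C = (9.050·27.95 + 0.8090·1400)/9.859 = 140.5 mg/L.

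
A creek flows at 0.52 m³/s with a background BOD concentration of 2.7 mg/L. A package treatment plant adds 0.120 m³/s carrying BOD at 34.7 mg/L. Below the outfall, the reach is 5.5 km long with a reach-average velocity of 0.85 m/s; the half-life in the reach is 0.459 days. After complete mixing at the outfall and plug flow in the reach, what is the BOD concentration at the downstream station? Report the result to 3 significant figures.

Flow-weighted average: C = (0.5200·2.700 + 0.1200·34.70) / 0.6400 = 5.568/0.6400 = 8.700 mg/L.
Travel time t = 5.5·1000 / 0.85 = 6471 s = 1.797 h.
Half-life 0.459 d → k = ln 2 / 0.459 = 1.510 d⁻¹.
After decay, C = 8.700 × e^(−kt) = 8.700 × 0.8931 = 7.770 mg/L.

7.77 mg/L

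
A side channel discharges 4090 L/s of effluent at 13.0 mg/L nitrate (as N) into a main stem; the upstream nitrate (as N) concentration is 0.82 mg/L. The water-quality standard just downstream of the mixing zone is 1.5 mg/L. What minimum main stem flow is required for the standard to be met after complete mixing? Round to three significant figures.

69200 L/s

Set C_mix = 1.5: (Q·0.8200 + 4090·13.00) / (Q + 4090) = 1.5
→ Q = 4090·(13.00 − 1.5)/(1.5 − 0.8200) = 69170 L/s.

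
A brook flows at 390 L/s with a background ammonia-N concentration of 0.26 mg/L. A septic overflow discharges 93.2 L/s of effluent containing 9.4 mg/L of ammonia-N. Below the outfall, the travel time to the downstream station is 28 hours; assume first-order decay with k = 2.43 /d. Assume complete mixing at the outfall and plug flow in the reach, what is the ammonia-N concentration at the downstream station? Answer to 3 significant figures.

0.119 mg/L

Mass balance: C = (390.0·0.2600 + 93.20·9.400) / 483.2 = 977.5/483.2 = 2.023 mg/L.
Decay over the reach: 2.023·exp(−kt) = 2.023·0.05872 = 0.1188 mg/L.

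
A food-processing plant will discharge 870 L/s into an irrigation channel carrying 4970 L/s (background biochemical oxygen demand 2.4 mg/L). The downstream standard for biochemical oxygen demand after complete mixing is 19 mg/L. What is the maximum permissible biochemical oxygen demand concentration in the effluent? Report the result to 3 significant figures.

At the limit, (Qr·Cr + Qe·Cₑ)/(Qr + Qe) = 19:
Cₑ = (5840·19 − 4970·2.400) / 870.0 = 113.8 mg/L.

114 mg/L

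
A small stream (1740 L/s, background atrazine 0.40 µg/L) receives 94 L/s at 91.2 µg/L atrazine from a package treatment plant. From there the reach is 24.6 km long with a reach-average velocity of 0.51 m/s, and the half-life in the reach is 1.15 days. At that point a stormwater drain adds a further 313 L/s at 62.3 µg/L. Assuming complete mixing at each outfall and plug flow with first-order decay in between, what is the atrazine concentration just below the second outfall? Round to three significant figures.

After mixing, C = (1740·0.4000 + 94.00·91.20) / 1834 = 9269/1834 = 5.054 µg/L; combined flow 1834 L/s.
Travel time t = 24.6·1000 / 0.51 = 48240 s = 13.40 h.
Half-life 1.15 d → k = ln 2 / 1.15 = 0.6027 d⁻¹.
After decay, C = 5.054 × e^(−kt) = 5.054 × 0.7143 = 3.610 µg/L.
At the second outfall, C = (1834·3.610 + 313.0·62.30) / (1834 + 313.0) = 12.17 µg/L.

12.2 µg/L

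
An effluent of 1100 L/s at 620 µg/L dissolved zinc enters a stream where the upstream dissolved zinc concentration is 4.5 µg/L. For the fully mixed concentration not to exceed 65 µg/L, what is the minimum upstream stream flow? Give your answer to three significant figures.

Set C_mix = 65: (Q·4.500 + 1100·620.0) / (Q + 1100) = 65
→ Q = 1100·(620.0 − 65)/(65 − 4.500) = 10090 L/s.

10100 L/s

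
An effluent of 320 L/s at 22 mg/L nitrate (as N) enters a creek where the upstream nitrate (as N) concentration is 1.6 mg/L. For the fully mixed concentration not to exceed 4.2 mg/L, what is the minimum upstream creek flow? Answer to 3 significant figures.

2190 L/s

Set C_mix = 4.2: (Q·1.600 + 320.0·22.00) / (Q + 320.0) = 4.2
→ Q = 320.0·(22.00 − 4.2)/(4.2 − 1.600) = 2191 L/s.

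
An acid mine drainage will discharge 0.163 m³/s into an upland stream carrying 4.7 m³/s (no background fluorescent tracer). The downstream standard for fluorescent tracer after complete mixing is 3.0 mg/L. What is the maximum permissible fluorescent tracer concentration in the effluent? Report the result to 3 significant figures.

At the limit, (Qr·Cr + Qe·Cₑ)/(Qr + Qe) = 3.0:
Cₑ = (4.863·3.0 − 4.700·0) / 0.1630 = 89.50 mg/L.

89.5 mg/L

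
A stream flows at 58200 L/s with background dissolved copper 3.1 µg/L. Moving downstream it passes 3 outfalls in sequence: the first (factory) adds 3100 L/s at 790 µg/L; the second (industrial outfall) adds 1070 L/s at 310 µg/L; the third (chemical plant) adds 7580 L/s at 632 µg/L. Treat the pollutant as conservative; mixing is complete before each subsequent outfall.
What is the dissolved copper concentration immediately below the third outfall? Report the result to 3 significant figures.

Outfall 1: combined Q = 61300 L/s; C = (58200·3.100 + 3100·790.0)/61300 = 42.89 µg/L.
Outfall 2: combined Q = 62370 L/s; C = (61300·42.89 + 1070·310.0)/62370 = 47.48 µg/L.
Outfall 3: combined Q = 69950 L/s; C = (62370·47.48 + 7580·632.0)/69950 = 110.8 µg/L.

111 µg/L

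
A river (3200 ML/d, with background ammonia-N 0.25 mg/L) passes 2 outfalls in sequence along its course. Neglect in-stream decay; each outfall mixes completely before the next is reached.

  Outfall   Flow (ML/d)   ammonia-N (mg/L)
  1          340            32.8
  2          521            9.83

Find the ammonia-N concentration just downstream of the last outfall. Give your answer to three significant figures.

4.20 mg/L

Outfall 1: combined Q = 3540 ML/d; C = (3200·0.2500 + 340.0·32.80)/3540 = 3.376 mg/L.
Outfall 2: combined Q = 4061 ML/d; C = (3540·3.376 + 521.0·9.830)/4061 = 4.204 mg/L.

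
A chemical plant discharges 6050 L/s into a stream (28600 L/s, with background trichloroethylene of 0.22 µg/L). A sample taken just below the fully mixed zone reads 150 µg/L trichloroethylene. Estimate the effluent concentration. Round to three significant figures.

Mass balance: 28600·0.2200 + 6050·Cₑ = 34650·150.0
→ Cₑ = (34650·150.0 − 28600·0.2200) / 6050 = 858.1 µg/L.

858 µg/L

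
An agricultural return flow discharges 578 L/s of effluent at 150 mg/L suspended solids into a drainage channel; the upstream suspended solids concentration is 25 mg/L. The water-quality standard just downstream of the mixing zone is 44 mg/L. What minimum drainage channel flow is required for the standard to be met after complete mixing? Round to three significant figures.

3220 L/s

Set C_mix = 44: (Q·25.00 + 578.0·150.0) / (Q + 578.0) = 44
→ Q = 578.0·(150.0 − 44)/(44 − 25.00) = 3225 L/s.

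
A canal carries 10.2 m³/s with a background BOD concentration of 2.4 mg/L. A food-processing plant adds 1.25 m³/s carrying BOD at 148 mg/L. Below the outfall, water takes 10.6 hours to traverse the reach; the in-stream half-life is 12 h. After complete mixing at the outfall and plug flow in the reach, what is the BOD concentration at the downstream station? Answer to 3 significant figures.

Mixed concentration C = ΣQC/ΣQ = (10.20·2.400 + 1.250·148.0) / 11.45 = 209.5/11.45 = 18.30 mg/L.
Half-life 12 h → k = ln 2 / 12 = 0.05776 h⁻¹ = 1.386 d⁻¹.
Applying C = C₀e^(−kt): 18.30 × 0.5421 = 9.918 mg/L.

9.92 mg/L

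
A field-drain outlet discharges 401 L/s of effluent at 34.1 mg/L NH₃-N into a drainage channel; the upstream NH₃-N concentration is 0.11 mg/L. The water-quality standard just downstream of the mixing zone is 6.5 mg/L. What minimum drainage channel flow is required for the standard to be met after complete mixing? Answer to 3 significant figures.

Set C_mix = 6.5: (Q·0.1100 + 401.0·34.10) / (Q + 401.0) = 6.5
→ Q = 401.0·(34.10 − 6.5)/(6.5 − 0.1100) = 1732 L/s.

1730 L/s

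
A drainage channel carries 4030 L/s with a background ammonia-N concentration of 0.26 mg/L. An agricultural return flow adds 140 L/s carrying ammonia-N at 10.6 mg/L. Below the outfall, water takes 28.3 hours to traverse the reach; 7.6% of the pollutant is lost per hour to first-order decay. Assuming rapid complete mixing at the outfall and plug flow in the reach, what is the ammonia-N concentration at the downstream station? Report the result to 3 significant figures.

Mass balance: C = (4030·0.2600 + 140.0·10.60) / 4170 = 2532/4170 = 0.6071 mg/L.
7.6%/h lost → k = −ln(1 − 0.076) = 0.07904 h⁻¹.
After decay, C = 0.6071 × e^(−kt) = 0.6071 × 0.1068 = 0.06484 mg/L.

0.0648 mg/L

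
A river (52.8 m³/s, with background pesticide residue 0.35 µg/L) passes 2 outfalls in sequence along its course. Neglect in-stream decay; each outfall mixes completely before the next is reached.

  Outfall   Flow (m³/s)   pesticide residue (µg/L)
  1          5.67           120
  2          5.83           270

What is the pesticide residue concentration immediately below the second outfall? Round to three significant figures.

Below outfall 1: Q → 58.47 m³/s, C = (52.80·0.3500 + 5.670·120.0)/58.47 = 11.95 µg/L.
Below outfall 2: Q → 64.30 m³/s, C = (58.47·11.95 + 5.830·270.0)/64.30 = 35.35 µg/L.

35.3 µg/L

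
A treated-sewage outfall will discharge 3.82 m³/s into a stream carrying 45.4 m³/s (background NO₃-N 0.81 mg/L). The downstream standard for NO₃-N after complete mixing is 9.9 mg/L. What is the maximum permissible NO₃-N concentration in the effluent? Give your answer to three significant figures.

At the limit, (Qr·Cr + Qe·Cₑ)/(Qr + Qe) = 9.9:
Cₑ = (49.22·9.9 − 45.40·0.8100) / 3.820 = 117.9 mg/L.

118 mg/L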